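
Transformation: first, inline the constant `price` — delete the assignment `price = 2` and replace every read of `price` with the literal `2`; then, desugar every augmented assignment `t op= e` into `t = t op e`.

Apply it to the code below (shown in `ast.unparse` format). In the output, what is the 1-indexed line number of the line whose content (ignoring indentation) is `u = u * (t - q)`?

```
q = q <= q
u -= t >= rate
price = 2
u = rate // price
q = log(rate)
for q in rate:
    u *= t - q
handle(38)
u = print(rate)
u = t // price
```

6

Transformed code:
q = q <= q
u = u - (t >= rate)
u = rate // 2
q = log(rate)
for q in rate:
    u = u * (t - q)
handle(38)
u = print(rate)
u = t // 2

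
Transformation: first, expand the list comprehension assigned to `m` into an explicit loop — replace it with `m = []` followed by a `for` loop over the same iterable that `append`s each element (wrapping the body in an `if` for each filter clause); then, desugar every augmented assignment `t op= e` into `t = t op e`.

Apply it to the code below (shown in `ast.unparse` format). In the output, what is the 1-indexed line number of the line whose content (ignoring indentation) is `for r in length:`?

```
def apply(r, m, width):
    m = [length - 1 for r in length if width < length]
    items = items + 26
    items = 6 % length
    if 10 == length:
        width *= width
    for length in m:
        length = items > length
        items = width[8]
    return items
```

3

Transformed code:
def apply(r, m, width):
    m = []
    for r in length:
        if width < length:
            m.append(length - 1)
    items = items + 26
    items = 6 % length
    if 10 == length:
        width = width * width
    for length in m:
        length = items > length
        items = width[8]
    return items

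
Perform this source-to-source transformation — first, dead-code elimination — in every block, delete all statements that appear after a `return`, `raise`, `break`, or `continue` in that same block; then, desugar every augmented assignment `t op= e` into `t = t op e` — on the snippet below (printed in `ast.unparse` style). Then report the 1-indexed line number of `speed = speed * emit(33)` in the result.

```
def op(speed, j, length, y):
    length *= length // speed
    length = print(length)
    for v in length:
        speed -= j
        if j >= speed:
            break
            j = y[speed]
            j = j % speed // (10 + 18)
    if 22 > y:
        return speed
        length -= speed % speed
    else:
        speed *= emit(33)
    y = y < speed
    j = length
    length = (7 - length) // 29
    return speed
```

11

Transformed code:
def op(speed, j, length, y):
    length = length * (length // speed)
    length = print(length)
    for v in length:
        speed = speed - j
        if j >= speed:
            break
    if 22 > y:
        return speed
    else:
        speed = speed * emit(33)
    y = y < speed
    j = length
    length = (7 - length) // 29
    return speed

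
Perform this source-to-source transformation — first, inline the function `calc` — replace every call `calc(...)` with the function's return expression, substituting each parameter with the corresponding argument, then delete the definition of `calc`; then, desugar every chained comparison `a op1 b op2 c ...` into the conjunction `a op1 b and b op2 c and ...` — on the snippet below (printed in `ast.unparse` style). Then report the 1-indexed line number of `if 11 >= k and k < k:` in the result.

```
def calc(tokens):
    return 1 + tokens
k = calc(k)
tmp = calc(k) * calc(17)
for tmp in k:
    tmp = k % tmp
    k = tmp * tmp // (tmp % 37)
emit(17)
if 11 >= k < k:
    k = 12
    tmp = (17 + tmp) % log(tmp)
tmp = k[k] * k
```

7

Transformed code:
k = 1 + k
tmp = (1 + k) * (1 + 17)
for tmp in k:
    tmp = k % tmp
    k = tmp * tmp // (tmp % 37)
emit(17)
if 11 >= k and k < k:
    k = 12
    tmp = (17 + tmp) % log(tmp)
tmp = k[k] * k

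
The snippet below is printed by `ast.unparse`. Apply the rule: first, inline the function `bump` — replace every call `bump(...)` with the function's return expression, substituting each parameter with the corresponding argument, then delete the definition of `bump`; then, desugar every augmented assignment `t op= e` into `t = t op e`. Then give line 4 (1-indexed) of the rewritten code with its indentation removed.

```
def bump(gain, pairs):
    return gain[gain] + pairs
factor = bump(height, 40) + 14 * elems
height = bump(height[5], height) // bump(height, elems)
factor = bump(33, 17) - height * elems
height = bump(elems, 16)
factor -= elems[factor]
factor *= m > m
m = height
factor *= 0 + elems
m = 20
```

height = elems[elems] + 16

Transformed code:
factor = height[height] + 40 + 14 * elems
height = (height[5][height[5]] + height) // (height[height] + elems)
factor = 33[33] + 17 - height * elems
height = elems[elems] + 16
factor = factor - elems[factor]
factor = factor * (m > m)
m = height
factor = factor * (0 + elems)
m = 20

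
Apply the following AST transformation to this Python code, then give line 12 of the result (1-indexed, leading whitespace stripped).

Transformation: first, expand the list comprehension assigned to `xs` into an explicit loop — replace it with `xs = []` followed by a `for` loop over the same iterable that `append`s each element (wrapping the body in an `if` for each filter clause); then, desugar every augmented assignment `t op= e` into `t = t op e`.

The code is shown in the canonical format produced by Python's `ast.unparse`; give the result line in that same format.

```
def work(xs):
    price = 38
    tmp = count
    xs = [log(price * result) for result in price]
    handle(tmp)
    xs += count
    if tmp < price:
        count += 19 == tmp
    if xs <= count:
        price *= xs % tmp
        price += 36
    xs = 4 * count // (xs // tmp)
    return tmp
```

Transformed code:
def work(xs):
    price = 38
    tmp = count
    xs = []
    for result in price:
        xs.append(log(price * result))
    handle(tmp)
    xs = xs + count
    if tmp < price:
        count = count + (19 == tmp)
    if xs <= count:
        price = price * (xs % tmp)
        price = price + 36
    xs = 4 * count // (xs // tmp)
    return tmp

price = price * (xs % tmp)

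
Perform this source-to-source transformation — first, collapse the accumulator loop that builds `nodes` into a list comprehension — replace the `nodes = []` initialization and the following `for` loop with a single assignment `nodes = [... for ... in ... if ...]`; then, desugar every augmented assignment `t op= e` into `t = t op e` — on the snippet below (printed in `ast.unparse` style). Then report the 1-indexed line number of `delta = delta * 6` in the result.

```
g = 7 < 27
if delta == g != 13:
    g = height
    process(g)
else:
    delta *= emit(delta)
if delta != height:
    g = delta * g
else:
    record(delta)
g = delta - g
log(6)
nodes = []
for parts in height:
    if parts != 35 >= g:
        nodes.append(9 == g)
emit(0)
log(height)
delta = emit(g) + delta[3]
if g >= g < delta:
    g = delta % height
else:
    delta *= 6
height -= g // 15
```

Transformed code:
g = 7 < 27
if delta == g != 13:
    g = height
    process(g)
else:
    delta = delta * emit(delta)
if delta != height:
    g = delta * g
else:
    record(delta)
g = delta - g
log(6)
nodes = [9 == g for parts in height if parts != 35 >= g]
emit(0)
log(height)
delta = emit(g) + delta[3]
if g >= g < delta:
    g = delta % height
else:
    delta = delta * 6
height = height - g // 15

20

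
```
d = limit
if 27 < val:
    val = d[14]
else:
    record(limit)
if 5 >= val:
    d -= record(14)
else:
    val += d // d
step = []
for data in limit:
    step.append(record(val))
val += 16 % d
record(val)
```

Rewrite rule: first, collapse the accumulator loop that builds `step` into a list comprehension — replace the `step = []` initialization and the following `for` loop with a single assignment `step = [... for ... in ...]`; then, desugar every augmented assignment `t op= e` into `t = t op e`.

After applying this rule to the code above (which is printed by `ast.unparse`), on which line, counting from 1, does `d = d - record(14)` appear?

Transformed code:
d = limit
if 27 < val:
    val = d[14]
else:
    record(limit)
if 5 >= val:
    d = d - record(14)
else:
    val = val + d // d
step = [record(val) for data in limit]
val = val + 16 % d
record(val)

7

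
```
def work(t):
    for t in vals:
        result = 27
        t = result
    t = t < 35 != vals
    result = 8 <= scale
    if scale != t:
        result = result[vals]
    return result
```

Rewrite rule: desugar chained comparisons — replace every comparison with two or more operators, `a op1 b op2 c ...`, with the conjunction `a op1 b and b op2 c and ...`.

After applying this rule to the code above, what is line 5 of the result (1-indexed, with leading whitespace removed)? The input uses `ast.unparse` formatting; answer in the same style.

Transformed code:
def work(t):
    for t in vals:
        result = 27
        t = result
    t = t < 35 and 35 != vals
    result = 8 <= scale
    if scale != t:
        result = result[vals]
    return result

t = t < 35 and 35 != vals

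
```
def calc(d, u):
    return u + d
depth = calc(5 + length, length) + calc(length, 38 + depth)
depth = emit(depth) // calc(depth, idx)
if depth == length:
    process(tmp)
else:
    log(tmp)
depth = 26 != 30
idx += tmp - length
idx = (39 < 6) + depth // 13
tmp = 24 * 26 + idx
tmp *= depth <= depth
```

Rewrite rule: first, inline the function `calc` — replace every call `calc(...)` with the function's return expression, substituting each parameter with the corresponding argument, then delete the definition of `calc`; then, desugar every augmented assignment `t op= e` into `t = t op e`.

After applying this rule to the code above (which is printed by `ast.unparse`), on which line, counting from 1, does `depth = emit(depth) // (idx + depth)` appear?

Transformed code:
depth = length + (5 + length) + (38 + depth + length)
depth = emit(depth) // (idx + depth)
if depth == length:
    process(tmp)
else:
    log(tmp)
depth = 26 != 30
idx = idx + (tmp - length)
idx = (39 < 6) + depth // 13
tmp = 24 * 26 + idx
tmp = tmp * (depth <= depth)

2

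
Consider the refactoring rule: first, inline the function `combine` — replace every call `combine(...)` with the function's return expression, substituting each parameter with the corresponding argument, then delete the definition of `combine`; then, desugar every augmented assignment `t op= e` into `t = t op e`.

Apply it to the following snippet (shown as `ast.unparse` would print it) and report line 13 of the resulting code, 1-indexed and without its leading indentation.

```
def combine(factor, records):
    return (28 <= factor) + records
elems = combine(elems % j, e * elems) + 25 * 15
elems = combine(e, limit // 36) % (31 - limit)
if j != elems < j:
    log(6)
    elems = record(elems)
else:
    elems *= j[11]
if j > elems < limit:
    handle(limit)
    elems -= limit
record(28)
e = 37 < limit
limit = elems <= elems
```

limit = elems <= elems

Transformed code:
elems = (28 <= elems % j) + e * elems + 25 * 15
elems = ((28 <= e) + limit // 36) % (31 - limit)
if j != elems < j:
    log(6)
    elems = record(elems)
else:
    elems = elems * j[11]
if j > elems < limit:
    handle(limit)
    elems = elems - limit
record(28)
e = 37 < limit
limit = elems <= elems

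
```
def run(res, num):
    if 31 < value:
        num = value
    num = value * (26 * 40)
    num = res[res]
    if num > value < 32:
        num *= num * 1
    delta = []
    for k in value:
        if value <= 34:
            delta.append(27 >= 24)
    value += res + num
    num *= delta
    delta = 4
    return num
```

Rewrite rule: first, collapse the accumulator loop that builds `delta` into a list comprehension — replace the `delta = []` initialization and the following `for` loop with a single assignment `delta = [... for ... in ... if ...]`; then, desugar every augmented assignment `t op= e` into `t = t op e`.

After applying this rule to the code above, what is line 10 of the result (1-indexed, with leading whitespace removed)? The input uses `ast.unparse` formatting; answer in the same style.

num = num * delta

Transformed code:
def run(res, num):
    if 31 < value:
        num = value
    num = value * (26 * 40)
    num = res[res]
    if num > value < 32:
        num = num * (num * 1)
    delta = [27 >= 24 for k in value if value <= 34]
    value = value + (res + num)
    num = num * delta
    delta = 4
    return num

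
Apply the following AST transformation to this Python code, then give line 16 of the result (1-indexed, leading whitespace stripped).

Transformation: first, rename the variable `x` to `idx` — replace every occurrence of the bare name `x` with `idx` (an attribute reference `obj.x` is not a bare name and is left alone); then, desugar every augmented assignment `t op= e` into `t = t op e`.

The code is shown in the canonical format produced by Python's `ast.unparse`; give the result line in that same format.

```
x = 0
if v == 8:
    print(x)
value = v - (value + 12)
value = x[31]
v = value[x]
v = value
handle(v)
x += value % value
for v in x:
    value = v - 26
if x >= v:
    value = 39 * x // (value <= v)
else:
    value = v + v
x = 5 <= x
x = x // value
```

Transformed code:
idx = 0
if v == 8:
    print(idx)
value = v - (value + 12)
value = idx[31]
v = value[idx]
v = value
handle(v)
idx = idx + value % value
for v in idx:
    value = v - 26
if idx >= v:
    value = 39 * idx // (value <= v)
else:
    value = v + v
idx = 5 <= idx
idx = idx // value

idx = 5 <= idx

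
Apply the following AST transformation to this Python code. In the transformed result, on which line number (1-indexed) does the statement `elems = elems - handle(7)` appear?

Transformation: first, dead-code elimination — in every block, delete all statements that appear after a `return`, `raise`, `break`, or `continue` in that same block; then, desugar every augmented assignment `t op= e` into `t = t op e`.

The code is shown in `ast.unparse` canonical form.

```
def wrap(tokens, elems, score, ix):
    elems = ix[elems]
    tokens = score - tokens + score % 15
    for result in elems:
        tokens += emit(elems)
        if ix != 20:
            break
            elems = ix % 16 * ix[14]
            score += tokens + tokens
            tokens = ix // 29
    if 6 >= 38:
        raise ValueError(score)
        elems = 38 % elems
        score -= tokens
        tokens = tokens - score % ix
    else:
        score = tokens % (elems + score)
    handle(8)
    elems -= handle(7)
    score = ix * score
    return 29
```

Transformed code:
def wrap(tokens, elems, score, ix):
    elems = ix[elems]
    tokens = score - tokens + score % 15
    for result in elems:
        tokens = tokens + emit(elems)
        if ix != 20:
            break
    if 6 >= 38:
        raise ValueError(score)
    else:
        score = tokens % (elems + score)
    handle(8)
    elems = elems - handle(7)
    score = ix * score
    return 29

13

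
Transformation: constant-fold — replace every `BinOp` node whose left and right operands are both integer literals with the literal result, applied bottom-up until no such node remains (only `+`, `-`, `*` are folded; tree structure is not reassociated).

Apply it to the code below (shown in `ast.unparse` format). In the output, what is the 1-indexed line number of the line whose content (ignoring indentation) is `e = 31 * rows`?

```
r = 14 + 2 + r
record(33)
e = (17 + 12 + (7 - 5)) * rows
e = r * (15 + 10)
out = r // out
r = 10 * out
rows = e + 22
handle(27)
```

Transformed code:
r = 16 + r
record(33)
e = 31 * rows
e = r * 25
out = r // out
r = 10 * out
rows = e + 22
handle(27)

3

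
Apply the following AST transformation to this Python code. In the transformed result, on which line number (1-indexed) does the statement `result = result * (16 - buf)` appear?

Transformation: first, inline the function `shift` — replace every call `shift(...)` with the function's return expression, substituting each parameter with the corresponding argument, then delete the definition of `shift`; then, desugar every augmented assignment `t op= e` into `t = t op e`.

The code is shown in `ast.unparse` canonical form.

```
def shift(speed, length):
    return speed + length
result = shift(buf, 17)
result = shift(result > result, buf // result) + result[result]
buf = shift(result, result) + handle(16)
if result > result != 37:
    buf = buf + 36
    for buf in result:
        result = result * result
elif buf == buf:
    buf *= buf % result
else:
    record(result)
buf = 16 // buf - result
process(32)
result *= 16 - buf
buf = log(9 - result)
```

Transformed code:
result = buf + 17
result = (result > result) + buf // result + result[result]
buf = result + result + handle(16)
if result > result != 37:
    buf = buf + 36
    for buf in result:
        result = result * result
elif buf == buf:
    buf = buf * (buf % result)
else:
    record(result)
buf = 16 // buf - result
process(32)
result = result * (16 - buf)
buf = log(9 - result)

14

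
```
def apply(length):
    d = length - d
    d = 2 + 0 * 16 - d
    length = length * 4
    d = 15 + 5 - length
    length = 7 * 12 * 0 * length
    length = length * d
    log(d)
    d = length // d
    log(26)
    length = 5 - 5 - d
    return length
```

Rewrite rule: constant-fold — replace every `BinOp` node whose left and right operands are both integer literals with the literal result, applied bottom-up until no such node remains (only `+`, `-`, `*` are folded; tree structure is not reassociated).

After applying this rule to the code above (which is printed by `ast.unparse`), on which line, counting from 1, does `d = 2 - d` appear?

3

Transformed code:
def apply(length):
    d = length - d
    d = 2 - d
    length = length * 4
    d = 20 - length
    length = 0 * length
    length = length * d
    log(d)
    d = length // d
    log(26)
    length = 0 - d
    return length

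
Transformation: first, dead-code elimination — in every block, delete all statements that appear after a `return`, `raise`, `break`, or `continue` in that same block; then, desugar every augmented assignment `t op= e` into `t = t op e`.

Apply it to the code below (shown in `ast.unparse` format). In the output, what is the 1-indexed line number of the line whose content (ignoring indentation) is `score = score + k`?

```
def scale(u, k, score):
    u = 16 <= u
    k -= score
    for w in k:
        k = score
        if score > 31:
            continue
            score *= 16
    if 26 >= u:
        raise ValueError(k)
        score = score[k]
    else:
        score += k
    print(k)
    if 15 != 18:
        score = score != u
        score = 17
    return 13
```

Transformed code:
def scale(u, k, score):
    u = 16 <= u
    k = k - score
    for w in k:
        k = score
        if score > 31:
            continue
    if 26 >= u:
        raise ValueError(k)
    else:
        score = score + k
    print(k)
    if 15 != 18:
        score = score != u
        score = 17
    return 13

11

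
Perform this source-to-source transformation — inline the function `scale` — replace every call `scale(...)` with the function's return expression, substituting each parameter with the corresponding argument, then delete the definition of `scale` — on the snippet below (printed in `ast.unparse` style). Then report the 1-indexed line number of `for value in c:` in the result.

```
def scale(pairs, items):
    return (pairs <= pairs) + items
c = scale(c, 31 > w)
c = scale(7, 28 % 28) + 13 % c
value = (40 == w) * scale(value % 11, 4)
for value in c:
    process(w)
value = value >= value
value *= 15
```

4

Transformed code:
c = (c <= c) + (31 > w)
c = (7 <= 7) + 28 % 28 + 13 % c
value = (40 == w) * ((value % 11 <= value % 11) + 4)
for value in c:
    process(w)
value = value >= value
value *= 15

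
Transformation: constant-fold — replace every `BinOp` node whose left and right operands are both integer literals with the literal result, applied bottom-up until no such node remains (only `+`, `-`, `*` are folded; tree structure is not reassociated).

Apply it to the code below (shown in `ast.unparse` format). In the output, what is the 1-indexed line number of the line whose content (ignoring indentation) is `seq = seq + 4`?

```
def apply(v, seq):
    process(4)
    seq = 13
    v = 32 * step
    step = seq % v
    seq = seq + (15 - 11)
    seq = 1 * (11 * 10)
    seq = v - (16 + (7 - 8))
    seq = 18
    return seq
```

6

Transformed code:
def apply(v, seq):
    process(4)
    seq = 13
    v = 32 * step
    step = seq % v
    seq = seq + 4
    seq = 110
    seq = v - 15
    seq = 18
    return seq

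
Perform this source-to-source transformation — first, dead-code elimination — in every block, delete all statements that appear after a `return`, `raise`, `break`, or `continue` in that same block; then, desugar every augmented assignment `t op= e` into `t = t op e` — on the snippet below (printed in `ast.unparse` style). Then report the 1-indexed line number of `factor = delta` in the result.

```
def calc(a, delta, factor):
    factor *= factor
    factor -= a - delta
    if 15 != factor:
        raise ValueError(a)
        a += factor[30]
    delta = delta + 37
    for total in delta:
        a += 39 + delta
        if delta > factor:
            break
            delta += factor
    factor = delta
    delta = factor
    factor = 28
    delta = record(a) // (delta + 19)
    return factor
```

11

Transformed code:
def calc(a, delta, factor):
    factor = factor * factor
    factor = factor - (a - delta)
    if 15 != factor:
        raise ValueError(a)
    delta = delta + 37
    for total in delta:
        a = a + (39 + delta)
        if delta > factor:
            break
    factor = delta
    delta = factor
    factor = 28
    delta = record(a) // (delta + 19)
    return factor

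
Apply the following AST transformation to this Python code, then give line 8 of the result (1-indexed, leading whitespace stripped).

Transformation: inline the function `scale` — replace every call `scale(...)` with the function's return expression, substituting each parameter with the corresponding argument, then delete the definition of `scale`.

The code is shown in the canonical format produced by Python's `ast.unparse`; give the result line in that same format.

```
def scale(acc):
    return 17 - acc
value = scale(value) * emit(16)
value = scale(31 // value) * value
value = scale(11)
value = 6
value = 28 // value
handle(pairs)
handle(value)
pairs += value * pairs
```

pairs += value * pairs

Transformed code:
value = (17 - value) * emit(16)
value = (17 - 31 // value) * value
value = 17 - 11
value = 6
value = 28 // value
handle(pairs)
handle(value)
pairs += value * pairs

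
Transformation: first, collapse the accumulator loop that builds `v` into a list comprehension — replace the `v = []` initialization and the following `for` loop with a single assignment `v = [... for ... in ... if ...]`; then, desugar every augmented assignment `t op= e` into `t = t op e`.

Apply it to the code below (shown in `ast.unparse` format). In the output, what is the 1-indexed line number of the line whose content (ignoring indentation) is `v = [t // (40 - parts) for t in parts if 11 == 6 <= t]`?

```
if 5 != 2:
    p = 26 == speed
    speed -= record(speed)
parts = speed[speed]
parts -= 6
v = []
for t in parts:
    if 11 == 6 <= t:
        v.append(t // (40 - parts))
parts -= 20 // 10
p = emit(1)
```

6

Transformed code:
if 5 != 2:
    p = 26 == speed
    speed = speed - record(speed)
parts = speed[speed]
parts = parts - 6
v = [t // (40 - parts) for t in parts if 11 == 6 <= t]
parts = parts - 20 // 10
p = emit(1)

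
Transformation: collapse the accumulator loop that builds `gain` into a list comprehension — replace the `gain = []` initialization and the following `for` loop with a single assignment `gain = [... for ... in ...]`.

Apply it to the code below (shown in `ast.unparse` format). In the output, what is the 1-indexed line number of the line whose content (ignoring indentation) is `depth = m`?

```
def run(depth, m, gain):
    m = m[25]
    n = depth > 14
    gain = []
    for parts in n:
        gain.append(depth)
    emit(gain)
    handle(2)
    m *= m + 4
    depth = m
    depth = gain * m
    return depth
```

Transformed code:
def run(depth, m, gain):
    m = m[25]
    n = depth > 14
    gain = [depth for parts in n]
    emit(gain)
    handle(2)
    m *= m + 4
    depth = m
    depth = gain * m
    return depth

8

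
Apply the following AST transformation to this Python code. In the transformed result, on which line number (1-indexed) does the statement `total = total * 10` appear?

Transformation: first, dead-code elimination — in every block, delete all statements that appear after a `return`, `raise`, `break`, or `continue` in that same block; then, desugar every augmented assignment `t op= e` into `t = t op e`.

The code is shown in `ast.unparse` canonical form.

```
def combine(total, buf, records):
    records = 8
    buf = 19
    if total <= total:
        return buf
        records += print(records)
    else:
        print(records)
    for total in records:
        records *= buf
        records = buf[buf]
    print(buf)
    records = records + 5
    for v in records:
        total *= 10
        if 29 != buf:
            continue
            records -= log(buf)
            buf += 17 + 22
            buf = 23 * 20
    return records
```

Transformed code:
def combine(total, buf, records):
    records = 8
    buf = 19
    if total <= total:
        return buf
    else:
        print(records)
    for total in records:
        records = records * buf
        records = buf[buf]
    print(buf)
    records = records + 5
    for v in records:
        total = total * 10
        if 29 != buf:
            continue
    return records

14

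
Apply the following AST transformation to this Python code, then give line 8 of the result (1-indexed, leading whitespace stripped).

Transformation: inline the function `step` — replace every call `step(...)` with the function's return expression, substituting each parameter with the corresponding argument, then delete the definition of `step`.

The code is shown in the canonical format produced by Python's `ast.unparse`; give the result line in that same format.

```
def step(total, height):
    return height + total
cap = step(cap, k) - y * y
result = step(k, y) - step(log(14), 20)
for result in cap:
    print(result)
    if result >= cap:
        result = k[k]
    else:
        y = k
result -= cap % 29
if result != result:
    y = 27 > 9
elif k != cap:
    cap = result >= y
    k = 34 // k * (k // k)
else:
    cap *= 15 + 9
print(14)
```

y = k

Transformed code:
cap = k + cap - y * y
result = y + k - (20 + log(14))
for result in cap:
    print(result)
    if result >= cap:
        result = k[k]
    else:
        y = k
result -= cap % 29
if result != result:
    y = 27 > 9
elif k != cap:
    cap = result >= y
    k = 34 // k * (k // k)
else:
    cap *= 15 + 9
print(14)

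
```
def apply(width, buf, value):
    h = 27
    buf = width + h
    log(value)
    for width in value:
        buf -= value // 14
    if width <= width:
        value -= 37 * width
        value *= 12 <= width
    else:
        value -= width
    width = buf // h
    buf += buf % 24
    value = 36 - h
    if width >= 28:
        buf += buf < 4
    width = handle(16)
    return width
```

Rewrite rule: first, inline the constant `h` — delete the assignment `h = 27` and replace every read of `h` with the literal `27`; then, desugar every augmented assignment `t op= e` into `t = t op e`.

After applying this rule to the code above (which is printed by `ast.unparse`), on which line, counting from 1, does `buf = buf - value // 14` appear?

5

Transformed code:
def apply(width, buf, value):
    buf = width + 27
    log(value)
    for width in value:
        buf = buf - value // 14
    if width <= width:
        value = value - 37 * width
        value = value * (12 <= width)
    else:
        value = value - width
    width = buf // 27
    buf = buf + buf % 24
    value = 36 - 27
    if width >= 28:
        buf = buf + (buf < 4)
    width = handle(16)
    return width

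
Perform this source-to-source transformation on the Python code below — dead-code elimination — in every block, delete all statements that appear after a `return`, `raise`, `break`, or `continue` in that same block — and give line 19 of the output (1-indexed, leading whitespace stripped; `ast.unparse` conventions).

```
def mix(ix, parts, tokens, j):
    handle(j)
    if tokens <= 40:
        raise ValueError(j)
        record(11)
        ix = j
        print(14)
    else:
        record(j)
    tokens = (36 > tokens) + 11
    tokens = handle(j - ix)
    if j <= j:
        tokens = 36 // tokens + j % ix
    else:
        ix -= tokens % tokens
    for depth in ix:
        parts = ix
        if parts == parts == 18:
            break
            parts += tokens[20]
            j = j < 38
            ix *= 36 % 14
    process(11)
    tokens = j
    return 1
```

Transformed code:
def mix(ix, parts, tokens, j):
    handle(j)
    if tokens <= 40:
        raise ValueError(j)
    else:
        record(j)
    tokens = (36 > tokens) + 11
    tokens = handle(j - ix)
    if j <= j:
        tokens = 36 // tokens + j % ix
    else:
        ix -= tokens % tokens
    for depth in ix:
        parts = ix
        if parts == parts == 18:
            break
    process(11)
    tokens = j
    return 1

return 1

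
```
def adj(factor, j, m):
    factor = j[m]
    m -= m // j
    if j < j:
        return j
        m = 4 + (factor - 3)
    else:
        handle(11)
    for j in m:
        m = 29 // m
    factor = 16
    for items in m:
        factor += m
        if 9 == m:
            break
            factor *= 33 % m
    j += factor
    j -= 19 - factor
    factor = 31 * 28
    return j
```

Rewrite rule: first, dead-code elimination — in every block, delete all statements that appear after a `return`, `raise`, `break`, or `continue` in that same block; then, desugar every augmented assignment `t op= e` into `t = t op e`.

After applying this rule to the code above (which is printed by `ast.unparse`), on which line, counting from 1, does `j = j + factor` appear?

Transformed code:
def adj(factor, j, m):
    factor = j[m]
    m = m - m // j
    if j < j:
        return j
    else:
        handle(11)
    for j in m:
        m = 29 // m
    factor = 16
    for items in m:
        factor = factor + m
        if 9 == m:
            break
    j = j + factor
    j = j - (19 - factor)
    factor = 31 * 28
    return j

15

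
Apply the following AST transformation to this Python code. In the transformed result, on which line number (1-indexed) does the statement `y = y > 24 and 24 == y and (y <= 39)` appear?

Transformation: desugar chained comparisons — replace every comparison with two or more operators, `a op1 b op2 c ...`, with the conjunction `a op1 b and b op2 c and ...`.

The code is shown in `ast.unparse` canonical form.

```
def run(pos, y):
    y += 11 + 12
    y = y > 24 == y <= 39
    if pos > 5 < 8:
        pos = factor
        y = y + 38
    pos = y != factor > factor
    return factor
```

Transformed code:
def run(pos, y):
    y += 11 + 12
    y = y > 24 and 24 == y and (y <= 39)
    if pos > 5 and 5 < 8:
        pos = factor
        y = y + 38
    pos = y != factor and factor > factor
    return factor

3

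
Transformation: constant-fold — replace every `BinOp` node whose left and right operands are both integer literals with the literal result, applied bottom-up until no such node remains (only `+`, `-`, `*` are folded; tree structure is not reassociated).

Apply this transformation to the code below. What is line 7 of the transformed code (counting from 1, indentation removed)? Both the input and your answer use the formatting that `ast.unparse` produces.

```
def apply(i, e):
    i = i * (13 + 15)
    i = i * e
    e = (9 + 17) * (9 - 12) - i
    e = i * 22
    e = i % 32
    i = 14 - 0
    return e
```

Transformed code:
def apply(i, e):
    i = i * 28
    i = i * e
    e = -78 - i
    e = i * 22
    e = i % 32
    i = 14
    return e

i = 14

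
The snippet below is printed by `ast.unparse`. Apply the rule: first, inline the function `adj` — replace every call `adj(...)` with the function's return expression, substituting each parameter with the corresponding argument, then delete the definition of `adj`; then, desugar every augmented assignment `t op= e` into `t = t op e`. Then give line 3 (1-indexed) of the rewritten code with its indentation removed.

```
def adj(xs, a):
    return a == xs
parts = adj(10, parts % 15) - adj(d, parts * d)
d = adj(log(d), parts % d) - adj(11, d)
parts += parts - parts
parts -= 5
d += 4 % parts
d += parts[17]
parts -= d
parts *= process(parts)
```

Transformed code:
parts = (parts % 15 == 10) - (parts * d == d)
d = (parts % d == log(d)) - (d == 11)
parts = parts + (parts - parts)
parts = parts - 5
d = d + 4 % parts
d = d + parts[17]
parts = parts - d
parts = parts * process(parts)

parts = parts + (parts - parts)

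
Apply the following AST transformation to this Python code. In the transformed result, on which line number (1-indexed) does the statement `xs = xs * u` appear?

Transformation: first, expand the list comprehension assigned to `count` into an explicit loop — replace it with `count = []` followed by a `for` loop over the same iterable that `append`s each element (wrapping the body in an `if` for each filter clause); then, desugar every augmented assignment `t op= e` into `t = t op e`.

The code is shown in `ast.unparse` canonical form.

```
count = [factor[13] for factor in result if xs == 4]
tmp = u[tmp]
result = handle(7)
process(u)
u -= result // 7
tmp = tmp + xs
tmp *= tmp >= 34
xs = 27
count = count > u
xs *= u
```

Transformed code:
count = []
for factor in result:
    if xs == 4:
        count.append(factor[13])
tmp = u[tmp]
result = handle(7)
process(u)
u = u - result // 7
tmp = tmp + xs
tmp = tmp * (tmp >= 34)
xs = 27
count = count > u
xs = xs * u

13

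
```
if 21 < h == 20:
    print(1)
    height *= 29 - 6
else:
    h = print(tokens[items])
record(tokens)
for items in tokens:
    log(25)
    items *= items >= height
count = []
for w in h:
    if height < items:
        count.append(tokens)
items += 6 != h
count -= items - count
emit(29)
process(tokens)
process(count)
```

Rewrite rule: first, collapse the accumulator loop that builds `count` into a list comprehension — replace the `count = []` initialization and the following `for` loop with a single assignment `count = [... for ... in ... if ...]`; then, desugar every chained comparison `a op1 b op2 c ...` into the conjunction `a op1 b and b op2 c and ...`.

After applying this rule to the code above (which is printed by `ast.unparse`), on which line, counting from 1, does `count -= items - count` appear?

12

Transformed code:
if 21 < h and h == 20:
    print(1)
    height *= 29 - 6
else:
    h = print(tokens[items])
record(tokens)
for items in tokens:
    log(25)
    items *= items >= height
count = [tokens for w in h if height < items]
items += 6 != h
count -= items - count
emit(29)
process(tokens)
process(count)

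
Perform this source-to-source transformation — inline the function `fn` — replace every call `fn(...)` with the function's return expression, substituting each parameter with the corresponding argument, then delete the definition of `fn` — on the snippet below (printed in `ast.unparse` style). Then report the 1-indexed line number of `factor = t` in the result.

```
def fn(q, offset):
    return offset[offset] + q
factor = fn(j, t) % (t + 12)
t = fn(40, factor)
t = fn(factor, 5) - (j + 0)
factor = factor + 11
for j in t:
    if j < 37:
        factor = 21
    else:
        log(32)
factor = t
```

10

Transformed code:
factor = (t[t] + j) % (t + 12)
t = factor[factor] + 40
t = 5[5] + factor - (j + 0)
factor = factor + 11
for j in t:
    if j < 37:
        factor = 21
    else:
        log(32)
factor = t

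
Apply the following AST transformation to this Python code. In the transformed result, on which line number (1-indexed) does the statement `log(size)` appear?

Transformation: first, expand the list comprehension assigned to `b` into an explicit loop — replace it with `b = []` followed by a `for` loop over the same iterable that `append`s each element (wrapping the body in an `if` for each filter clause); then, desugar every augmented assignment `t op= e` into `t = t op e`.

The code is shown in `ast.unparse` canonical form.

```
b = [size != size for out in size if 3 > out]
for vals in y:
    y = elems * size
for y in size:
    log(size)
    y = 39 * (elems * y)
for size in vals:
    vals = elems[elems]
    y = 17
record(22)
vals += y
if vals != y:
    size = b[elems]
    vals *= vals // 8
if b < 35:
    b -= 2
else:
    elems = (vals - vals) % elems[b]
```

Transformed code:
b = []
for out in size:
    if 3 > out:
        b.append(size != size)
for vals in y:
    y = elems * size
for y in size:
    log(size)
    y = 39 * (elems * y)
for size in vals:
    vals = elems[elems]
    y = 17
record(22)
vals = vals + y
if vals != y:
    size = b[elems]
    vals = vals * (vals // 8)
if b < 35:
    b = b - 2
else:
    elems = (vals - vals) % elems[b]

8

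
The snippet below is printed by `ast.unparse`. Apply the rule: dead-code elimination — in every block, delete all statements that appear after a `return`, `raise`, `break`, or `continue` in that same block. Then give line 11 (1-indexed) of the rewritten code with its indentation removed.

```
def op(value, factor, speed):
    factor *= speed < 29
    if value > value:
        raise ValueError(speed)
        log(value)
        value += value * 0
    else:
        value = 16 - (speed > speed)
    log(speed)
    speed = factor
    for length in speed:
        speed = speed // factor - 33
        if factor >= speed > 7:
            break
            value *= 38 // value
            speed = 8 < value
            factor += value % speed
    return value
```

Transformed code:
def op(value, factor, speed):
    factor *= speed < 29
    if value > value:
        raise ValueError(speed)
    else:
        value = 16 - (speed > speed)
    log(speed)
    speed = factor
    for length in speed:
        speed = speed // factor - 33
        if factor >= speed > 7:
            break
    return value

if factor >= speed > 7:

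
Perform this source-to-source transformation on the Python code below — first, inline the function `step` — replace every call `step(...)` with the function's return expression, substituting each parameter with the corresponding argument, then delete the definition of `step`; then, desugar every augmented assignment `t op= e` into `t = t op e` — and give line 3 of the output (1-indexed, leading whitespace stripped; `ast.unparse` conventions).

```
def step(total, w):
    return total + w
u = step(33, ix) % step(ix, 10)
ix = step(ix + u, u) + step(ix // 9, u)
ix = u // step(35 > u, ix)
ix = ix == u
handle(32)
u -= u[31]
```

ix = u // ((35 > u) + ix)

Transformed code:
u = (33 + ix) % (ix + 10)
ix = ix + u + u + (ix // 9 + u)
ix = u // ((35 > u) + ix)
ix = ix == u
handle(32)
u = u - u[31]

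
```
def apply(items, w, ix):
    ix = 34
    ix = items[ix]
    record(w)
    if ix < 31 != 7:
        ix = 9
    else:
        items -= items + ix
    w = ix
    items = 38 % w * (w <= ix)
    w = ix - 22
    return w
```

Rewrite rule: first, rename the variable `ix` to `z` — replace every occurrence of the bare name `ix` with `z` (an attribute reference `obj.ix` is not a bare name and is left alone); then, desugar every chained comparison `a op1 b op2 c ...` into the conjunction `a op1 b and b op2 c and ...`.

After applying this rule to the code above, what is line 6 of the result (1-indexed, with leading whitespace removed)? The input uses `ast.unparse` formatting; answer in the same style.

z = 9

Transformed code:
def apply(items, w, z):
    z = 34
    z = items[z]
    record(w)
    if z < 31 and 31 != 7:
        z = 9
    else:
        items -= items + z
    w = z
    items = 38 % w * (w <= z)
    w = z - 22
    return w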